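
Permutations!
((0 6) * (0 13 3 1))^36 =((0 6 13 3 1))^36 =(0 6 13 3 1)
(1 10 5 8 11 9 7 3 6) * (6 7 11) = (1 10 5 8 6)(3 7)(9 11) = [0, 10, 2, 7, 4, 8, 1, 3, 6, 11, 5, 9]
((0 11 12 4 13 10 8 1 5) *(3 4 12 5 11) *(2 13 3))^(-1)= ((0 2 13 10 8 1 11 5)(3 4))^(-1)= (0 5 11 1 8 10 13 2)(3 4)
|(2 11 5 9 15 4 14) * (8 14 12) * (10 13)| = |(2 11 5 9 15 4 12 8 14)(10 13)| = 18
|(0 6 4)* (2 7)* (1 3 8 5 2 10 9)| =|(0 6 4)(1 3 8 5 2 7 10 9)| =24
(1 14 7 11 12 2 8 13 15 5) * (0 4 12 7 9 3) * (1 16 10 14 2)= (0 4 12 1 2 8 13 15 5 16 10 14 9 3)(7 11)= [4, 2, 8, 0, 12, 16, 6, 11, 13, 3, 14, 7, 1, 15, 9, 5, 10]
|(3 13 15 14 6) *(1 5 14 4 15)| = 6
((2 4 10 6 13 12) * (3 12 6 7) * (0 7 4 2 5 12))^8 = (13)(0 3 7)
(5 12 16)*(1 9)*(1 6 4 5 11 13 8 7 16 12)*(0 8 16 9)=(0 8 7 9 6 4 5 1)(11 13 16)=[8, 0, 2, 3, 5, 1, 4, 9, 7, 6, 10, 13, 12, 16, 14, 15, 11]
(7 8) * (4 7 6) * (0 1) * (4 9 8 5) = [1, 0, 2, 3, 7, 4, 9, 5, 6, 8] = (0 1)(4 7 5)(6 9 8)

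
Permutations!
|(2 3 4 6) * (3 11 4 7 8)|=12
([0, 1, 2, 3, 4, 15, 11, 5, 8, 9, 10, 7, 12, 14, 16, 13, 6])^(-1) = [0, 1, 2, 3, 4, 7, 16, 11, 8, 9, 10, 6, 12, 15, 13, 5, 14]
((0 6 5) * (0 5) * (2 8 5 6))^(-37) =(0 5 2 6 8)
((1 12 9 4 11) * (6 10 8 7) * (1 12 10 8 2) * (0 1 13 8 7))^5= (0 8 13 2 10 1)(4 11 12 9)(6 7)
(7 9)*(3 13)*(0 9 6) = (0 9 7 6)(3 13) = [9, 1, 2, 13, 4, 5, 0, 6, 8, 7, 10, 11, 12, 3]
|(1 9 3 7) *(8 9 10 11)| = |(1 10 11 8 9 3 7)| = 7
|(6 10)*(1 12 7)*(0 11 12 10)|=|(0 11 12 7 1 10 6)|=7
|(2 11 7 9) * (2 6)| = 5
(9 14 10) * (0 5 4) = (0 5 4)(9 14 10) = [5, 1, 2, 3, 0, 4, 6, 7, 8, 14, 9, 11, 12, 13, 10]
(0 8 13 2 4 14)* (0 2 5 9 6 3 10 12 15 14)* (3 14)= (0 8 13 5 9 6 14 2 4)(3 10 12 15)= [8, 1, 4, 10, 0, 9, 14, 7, 13, 6, 12, 11, 15, 5, 2, 3]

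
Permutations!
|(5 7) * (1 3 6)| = |(1 3 6)(5 7)| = 6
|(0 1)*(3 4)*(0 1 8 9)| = 6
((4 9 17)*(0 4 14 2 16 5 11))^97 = ((0 4 9 17 14 2 16 5 11))^97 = (0 5 2 17 4 11 16 14 9)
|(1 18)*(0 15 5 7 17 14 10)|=|(0 15 5 7 17 14 10)(1 18)|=14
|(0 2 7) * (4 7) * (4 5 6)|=|(0 2 5 6 4 7)|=6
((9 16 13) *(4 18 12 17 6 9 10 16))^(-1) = ((4 18 12 17 6 9)(10 16 13))^(-1) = (4 9 6 17 12 18)(10 13 16)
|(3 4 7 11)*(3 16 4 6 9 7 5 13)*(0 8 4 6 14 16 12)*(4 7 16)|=15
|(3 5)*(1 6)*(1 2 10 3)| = 6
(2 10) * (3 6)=(2 10)(3 6)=[0, 1, 10, 6, 4, 5, 3, 7, 8, 9, 2]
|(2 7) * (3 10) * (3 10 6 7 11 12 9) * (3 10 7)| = |(2 11 12 9 10 7)(3 6)| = 6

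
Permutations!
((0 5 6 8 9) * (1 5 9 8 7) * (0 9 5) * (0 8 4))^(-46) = (9)(0 7 4 6 8 5 1)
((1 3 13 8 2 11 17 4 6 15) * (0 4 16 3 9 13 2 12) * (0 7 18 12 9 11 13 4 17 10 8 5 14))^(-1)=((0 17 16 3 2 13 5 14)(1 11 10 8 9 4 6 15)(7 18 12))^(-1)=(0 14 5 13 2 3 16 17)(1 15 6 4 9 8 10 11)(7 12 18)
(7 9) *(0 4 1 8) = (0 4 1 8)(7 9) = [4, 8, 2, 3, 1, 5, 6, 9, 0, 7]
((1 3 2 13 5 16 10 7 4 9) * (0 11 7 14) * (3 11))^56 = (16)(1 11 7 4 9) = ((0 3 2 13 5 16 10 14)(1 11 7 4 9))^56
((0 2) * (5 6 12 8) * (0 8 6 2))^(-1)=((2 8 5)(6 12))^(-1)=(2 5 8)(6 12)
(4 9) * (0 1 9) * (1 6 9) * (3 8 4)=(0 6 9 3 8 4)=[6, 1, 2, 8, 0, 5, 9, 7, 4, 3]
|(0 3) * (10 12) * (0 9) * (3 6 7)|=|(0 6 7 3 9)(10 12)|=10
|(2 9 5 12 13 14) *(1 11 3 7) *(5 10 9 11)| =18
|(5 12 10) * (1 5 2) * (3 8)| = 10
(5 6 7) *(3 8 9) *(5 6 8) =(3 5 8 9)(6 7) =[0, 1, 2, 5, 4, 8, 7, 6, 9, 3]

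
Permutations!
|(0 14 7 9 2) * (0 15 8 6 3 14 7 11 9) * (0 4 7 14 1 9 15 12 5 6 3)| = |(0 14 11 15 8 3 1 9 2 12 5 6)(4 7)| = 12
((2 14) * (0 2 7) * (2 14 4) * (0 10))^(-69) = (0 10 7 14)(2 4)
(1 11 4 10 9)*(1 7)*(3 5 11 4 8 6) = (1 4 10 9 7)(3 5 11 8 6) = [0, 4, 2, 5, 10, 11, 3, 1, 6, 7, 9, 8]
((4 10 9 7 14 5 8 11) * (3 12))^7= ((3 12)(4 10 9 7 14 5 8 11))^7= (3 12)(4 11 8 5 14 7 9 10)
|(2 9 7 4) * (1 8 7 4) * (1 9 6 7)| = 10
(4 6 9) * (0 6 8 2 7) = (0 6 9 4 8 2 7) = [6, 1, 7, 3, 8, 5, 9, 0, 2, 4]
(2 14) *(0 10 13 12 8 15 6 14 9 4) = (0 10 13 12 8 15 6 14 2 9 4) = [10, 1, 9, 3, 0, 5, 14, 7, 15, 4, 13, 11, 8, 12, 2, 6]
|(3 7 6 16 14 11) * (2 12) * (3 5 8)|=|(2 12)(3 7 6 16 14 11 5 8)|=8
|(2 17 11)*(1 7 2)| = 5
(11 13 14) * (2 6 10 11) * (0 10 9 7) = (0 10 11 13 14 2 6 9 7) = [10, 1, 6, 3, 4, 5, 9, 0, 8, 7, 11, 13, 12, 14, 2]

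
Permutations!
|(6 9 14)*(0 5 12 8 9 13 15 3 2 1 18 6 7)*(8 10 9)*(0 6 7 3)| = 14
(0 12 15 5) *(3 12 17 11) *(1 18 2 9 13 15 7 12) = (0 17 11 3 1 18 2 9 13 15 5)(7 12) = [17, 18, 9, 1, 4, 0, 6, 12, 8, 13, 10, 3, 7, 15, 14, 5, 16, 11, 2]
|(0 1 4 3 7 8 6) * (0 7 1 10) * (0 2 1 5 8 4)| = 12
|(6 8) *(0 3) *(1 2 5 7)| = 4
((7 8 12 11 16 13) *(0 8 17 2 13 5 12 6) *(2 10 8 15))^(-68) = ((0 15 2 13 7 17 10 8 6)(5 12 11 16))^(-68) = (0 7 6 13 8 2 10 15 17)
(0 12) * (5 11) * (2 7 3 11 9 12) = (0 2 7 3 11 5 9 12) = [2, 1, 7, 11, 4, 9, 6, 3, 8, 12, 10, 5, 0]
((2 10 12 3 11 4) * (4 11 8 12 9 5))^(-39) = (12)(2 10 9 5 4)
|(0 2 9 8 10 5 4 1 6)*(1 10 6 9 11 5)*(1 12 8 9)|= |(0 2 11 5 4 10 12 8 6)|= 9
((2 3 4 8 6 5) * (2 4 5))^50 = ((2 3 5 4 8 6))^50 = (2 5 8)(3 4 6)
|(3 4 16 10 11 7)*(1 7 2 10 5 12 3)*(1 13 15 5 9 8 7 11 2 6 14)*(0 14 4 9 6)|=|(0 14 1 11)(2 10)(3 9 8 7 13 15 5 12)(4 16 6)|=24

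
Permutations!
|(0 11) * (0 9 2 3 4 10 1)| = 8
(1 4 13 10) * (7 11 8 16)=[0, 4, 2, 3, 13, 5, 6, 11, 16, 9, 1, 8, 12, 10, 14, 15, 7]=(1 4 13 10)(7 11 8 16)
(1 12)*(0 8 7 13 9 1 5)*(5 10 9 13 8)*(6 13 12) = (0 5)(1 6 13 12 10 9)(7 8) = [5, 6, 2, 3, 4, 0, 13, 8, 7, 1, 9, 11, 10, 12]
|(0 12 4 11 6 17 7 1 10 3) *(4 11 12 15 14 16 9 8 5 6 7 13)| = 17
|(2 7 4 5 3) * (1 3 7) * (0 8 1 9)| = 6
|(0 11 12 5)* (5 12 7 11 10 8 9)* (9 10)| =6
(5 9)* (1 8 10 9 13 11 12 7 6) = (1 8 10 9 5 13 11 12 7 6) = [0, 8, 2, 3, 4, 13, 1, 6, 10, 5, 9, 12, 7, 11]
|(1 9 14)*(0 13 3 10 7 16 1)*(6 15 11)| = |(0 13 3 10 7 16 1 9 14)(6 15 11)| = 9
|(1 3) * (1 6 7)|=4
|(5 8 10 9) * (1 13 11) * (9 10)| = 3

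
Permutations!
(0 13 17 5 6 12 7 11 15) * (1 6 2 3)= (0 13 17 5 2 3 1 6 12 7 11 15)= [13, 6, 3, 1, 4, 2, 12, 11, 8, 9, 10, 15, 7, 17, 14, 0, 16, 5]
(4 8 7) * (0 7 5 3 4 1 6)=[7, 6, 2, 4, 8, 3, 0, 1, 5]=(0 7 1 6)(3 4 8 5)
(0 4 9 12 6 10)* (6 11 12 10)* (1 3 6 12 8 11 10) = (0 4 9 1 3 6 12 10)(8 11) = [4, 3, 2, 6, 9, 5, 12, 7, 11, 1, 0, 8, 10]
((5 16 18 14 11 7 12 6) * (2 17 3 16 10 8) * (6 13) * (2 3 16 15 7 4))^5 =(2 11 18 17 4 14 16)(3 6 15 5 7 10 12 8 13)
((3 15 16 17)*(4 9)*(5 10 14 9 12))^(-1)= (3 17 16 15)(4 9 14 10 5 12)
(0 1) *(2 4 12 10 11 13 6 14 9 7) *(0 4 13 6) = (0 1 4 12 10 11 6 14 9 7 2 13) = [1, 4, 13, 3, 12, 5, 14, 2, 8, 7, 11, 6, 10, 0, 9]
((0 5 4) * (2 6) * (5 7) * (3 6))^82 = (0 5)(2 3 6)(4 7)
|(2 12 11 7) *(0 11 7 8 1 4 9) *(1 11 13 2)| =8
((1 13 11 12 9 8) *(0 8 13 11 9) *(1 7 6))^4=(13)(0 1 8 11 7 12 6)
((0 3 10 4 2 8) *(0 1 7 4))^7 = (0 3 10)(1 4 8 7 2)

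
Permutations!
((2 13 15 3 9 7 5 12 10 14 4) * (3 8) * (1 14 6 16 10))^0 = ((1 14 4 2 13 15 8 3 9 7 5 12)(6 16 10))^0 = (16)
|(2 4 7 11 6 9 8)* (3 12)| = 14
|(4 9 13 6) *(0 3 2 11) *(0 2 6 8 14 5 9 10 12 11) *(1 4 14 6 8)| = |(0 3 8 6 14 5 9 13 1 4 10 12 11 2)| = 14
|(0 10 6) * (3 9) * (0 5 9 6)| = |(0 10)(3 6 5 9)| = 4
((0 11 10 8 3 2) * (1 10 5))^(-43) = (0 8 5 2 10 11 3 1)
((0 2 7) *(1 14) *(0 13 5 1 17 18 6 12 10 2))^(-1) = (1 5 13 7 2 10 12 6 18 17 14)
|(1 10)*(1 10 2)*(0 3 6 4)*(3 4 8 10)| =|(0 4)(1 2)(3 6 8 10)| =4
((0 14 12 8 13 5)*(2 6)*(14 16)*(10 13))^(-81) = ((0 16 14 12 8 10 13 5)(2 6))^(-81) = (0 5 13 10 8 12 14 16)(2 6)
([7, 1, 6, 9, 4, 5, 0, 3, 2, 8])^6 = [6, 1, 8, 7, 4, 5, 2, 0, 9, 3]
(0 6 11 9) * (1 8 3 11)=(0 6 1 8 3 11 9)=[6, 8, 2, 11, 4, 5, 1, 7, 3, 0, 10, 9]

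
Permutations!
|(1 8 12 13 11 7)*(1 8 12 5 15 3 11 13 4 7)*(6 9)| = 18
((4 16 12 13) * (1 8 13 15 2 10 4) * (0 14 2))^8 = (16)(1 13 8)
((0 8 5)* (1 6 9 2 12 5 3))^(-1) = (0 5 12 2 9 6 1 3 8)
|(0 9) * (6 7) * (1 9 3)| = |(0 3 1 9)(6 7)| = 4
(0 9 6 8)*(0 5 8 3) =(0 9 6 3)(5 8) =[9, 1, 2, 0, 4, 8, 3, 7, 5, 6]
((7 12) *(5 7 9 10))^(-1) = (5 10 9 12 7) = ((5 7 12 9 10))^(-1)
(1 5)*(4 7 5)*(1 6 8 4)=(4 7 5 6 8)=[0, 1, 2, 3, 7, 6, 8, 5, 4]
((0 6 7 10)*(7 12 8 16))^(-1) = (0 10 7 16 8 12 6)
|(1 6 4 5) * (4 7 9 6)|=|(1 4 5)(6 7 9)|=3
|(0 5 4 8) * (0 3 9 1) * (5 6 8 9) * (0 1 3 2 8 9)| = 6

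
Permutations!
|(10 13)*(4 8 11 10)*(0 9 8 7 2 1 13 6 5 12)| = 40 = |(0 9 8 11 10 6 5 12)(1 13 4 7 2)|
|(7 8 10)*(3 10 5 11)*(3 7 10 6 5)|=6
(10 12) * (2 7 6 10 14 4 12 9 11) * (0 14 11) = (0 14 4 12 11 2 7 6 10 9) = [14, 1, 7, 3, 12, 5, 10, 6, 8, 0, 9, 2, 11, 13, 4]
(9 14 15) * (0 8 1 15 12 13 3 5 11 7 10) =[8, 15, 2, 5, 4, 11, 6, 10, 1, 14, 0, 7, 13, 3, 12, 9] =(0 8 1 15 9 14 12 13 3 5 11 7 10)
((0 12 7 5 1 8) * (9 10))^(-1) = ((0 12 7 5 1 8)(9 10))^(-1) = (0 8 1 5 7 12)(9 10)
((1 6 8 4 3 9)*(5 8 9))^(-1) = (1 9 6)(3 4 8 5)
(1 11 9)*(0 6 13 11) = (0 6 13 11 9 1) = [6, 0, 2, 3, 4, 5, 13, 7, 8, 1, 10, 9, 12, 11]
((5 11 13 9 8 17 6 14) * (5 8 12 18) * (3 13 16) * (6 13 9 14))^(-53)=((3 9 12 18 5 11 16)(8 17 13 14))^(-53)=(3 18 16 12 11 9 5)(8 14 13 17)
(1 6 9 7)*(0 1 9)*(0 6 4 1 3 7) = [3, 4, 2, 7, 1, 5, 6, 9, 8, 0] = (0 3 7 9)(1 4)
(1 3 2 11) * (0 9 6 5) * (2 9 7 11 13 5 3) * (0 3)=[7, 2, 13, 9, 4, 3, 0, 11, 8, 6, 10, 1, 12, 5]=(0 7 11 1 2 13 5 3 9 6)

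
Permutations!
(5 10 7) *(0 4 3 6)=(0 4 3 6)(5 10 7)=[4, 1, 2, 6, 3, 10, 0, 5, 8, 9, 7]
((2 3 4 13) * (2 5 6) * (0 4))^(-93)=(0 2 5 4 3 6 13)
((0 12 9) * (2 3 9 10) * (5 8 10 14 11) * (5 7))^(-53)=((0 12 14 11 7 5 8 10 2 3 9))^(-53)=(0 14 7 8 2 9 12 11 5 10 3)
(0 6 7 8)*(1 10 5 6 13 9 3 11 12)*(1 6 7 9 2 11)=[13, 10, 11, 1, 4, 7, 9, 8, 0, 3, 5, 12, 6, 2]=(0 13 2 11 12 6 9 3 1 10 5 7 8)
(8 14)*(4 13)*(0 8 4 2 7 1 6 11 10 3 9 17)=(0 8 14 4 13 2 7 1 6 11 10 3 9 17)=[8, 6, 7, 9, 13, 5, 11, 1, 14, 17, 3, 10, 12, 2, 4, 15, 16, 0]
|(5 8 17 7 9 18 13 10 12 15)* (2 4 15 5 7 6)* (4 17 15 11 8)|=|(2 17 6)(4 11 8 15 7 9 18 13 10 12 5)|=33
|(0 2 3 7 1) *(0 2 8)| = |(0 8)(1 2 3 7)| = 4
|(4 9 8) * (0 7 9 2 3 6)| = 8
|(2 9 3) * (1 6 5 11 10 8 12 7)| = 24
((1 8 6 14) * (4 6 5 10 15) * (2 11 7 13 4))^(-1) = (1 14 6 4 13 7 11 2 15 10 5 8)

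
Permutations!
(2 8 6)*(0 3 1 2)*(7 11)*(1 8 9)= (0 3 8 6)(1 2 9)(7 11)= [3, 2, 9, 8, 4, 5, 0, 11, 6, 1, 10, 7]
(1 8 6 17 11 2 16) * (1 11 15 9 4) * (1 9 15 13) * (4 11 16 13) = (1 8 6 17 4 9 11 2 13) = [0, 8, 13, 3, 9, 5, 17, 7, 6, 11, 10, 2, 12, 1, 14, 15, 16, 4]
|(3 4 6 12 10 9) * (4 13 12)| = |(3 13 12 10 9)(4 6)| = 10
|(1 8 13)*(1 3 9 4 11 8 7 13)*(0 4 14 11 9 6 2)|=|(0 4 9 14 11 8 1 7 13 3 6 2)|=12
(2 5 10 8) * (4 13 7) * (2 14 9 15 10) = (2 5)(4 13 7)(8 14 9 15 10) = [0, 1, 5, 3, 13, 2, 6, 4, 14, 15, 8, 11, 12, 7, 9, 10]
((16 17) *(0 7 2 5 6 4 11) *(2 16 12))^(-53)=(0 6 12 7 4 2 16 11 5 17)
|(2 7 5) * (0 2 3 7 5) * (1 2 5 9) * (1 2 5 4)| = 6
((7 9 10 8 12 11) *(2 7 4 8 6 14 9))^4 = ((2 7)(4 8 12 11)(6 14 9 10))^4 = (14)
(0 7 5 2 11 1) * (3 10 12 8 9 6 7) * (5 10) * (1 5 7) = (0 3 7 10 12 8 9 6 1)(2 11 5) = [3, 0, 11, 7, 4, 2, 1, 10, 9, 6, 12, 5, 8]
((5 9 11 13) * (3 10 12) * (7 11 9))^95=(3 12 10)(5 13 11 7)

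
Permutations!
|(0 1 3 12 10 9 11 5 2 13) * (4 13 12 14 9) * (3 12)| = 6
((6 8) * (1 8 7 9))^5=((1 8 6 7 9))^5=(9)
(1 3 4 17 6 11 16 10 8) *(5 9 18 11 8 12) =(1 3 4 17 6 8)(5 9 18 11 16 10 12) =[0, 3, 2, 4, 17, 9, 8, 7, 1, 18, 12, 16, 5, 13, 14, 15, 10, 6, 11]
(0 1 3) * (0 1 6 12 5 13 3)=(0 6 12 5 13 3 1)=[6, 0, 2, 1, 4, 13, 12, 7, 8, 9, 10, 11, 5, 3]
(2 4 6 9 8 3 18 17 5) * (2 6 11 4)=[0, 1, 2, 18, 11, 6, 9, 7, 3, 8, 10, 4, 12, 13, 14, 15, 16, 5, 17]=(3 18 17 5 6 9 8)(4 11)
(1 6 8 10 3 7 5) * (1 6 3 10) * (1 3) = (10)(3 7 5 6 8) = [0, 1, 2, 7, 4, 6, 8, 5, 3, 9, 10]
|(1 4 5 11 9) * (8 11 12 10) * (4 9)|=6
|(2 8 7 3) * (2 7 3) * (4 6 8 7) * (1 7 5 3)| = 8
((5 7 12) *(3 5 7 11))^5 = ((3 5 11)(7 12))^5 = (3 11 5)(7 12)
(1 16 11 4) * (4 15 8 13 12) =(1 16 11 15 8 13 12 4) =[0, 16, 2, 3, 1, 5, 6, 7, 13, 9, 10, 15, 4, 12, 14, 8, 11]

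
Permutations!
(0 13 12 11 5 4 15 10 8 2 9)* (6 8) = (0 13 12 11 5 4 15 10 6 8 2 9) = [13, 1, 9, 3, 15, 4, 8, 7, 2, 0, 6, 5, 11, 12, 14, 10]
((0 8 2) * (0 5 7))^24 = (0 7 5 2 8)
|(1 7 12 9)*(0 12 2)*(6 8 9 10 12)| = 14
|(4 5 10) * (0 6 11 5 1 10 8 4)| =8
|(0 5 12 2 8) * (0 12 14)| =3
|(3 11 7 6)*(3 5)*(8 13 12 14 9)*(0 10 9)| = 35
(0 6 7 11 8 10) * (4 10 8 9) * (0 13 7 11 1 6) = (1 6 11 9 4 10 13 7) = [0, 6, 2, 3, 10, 5, 11, 1, 8, 4, 13, 9, 12, 7]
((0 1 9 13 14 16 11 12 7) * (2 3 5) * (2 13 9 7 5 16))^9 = ((0 1 7)(2 3 16 11 12 5 13 14))^9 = (2 3 16 11 12 5 13 14)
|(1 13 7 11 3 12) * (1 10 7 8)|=15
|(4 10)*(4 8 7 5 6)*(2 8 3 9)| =|(2 8 7 5 6 4 10 3 9)| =9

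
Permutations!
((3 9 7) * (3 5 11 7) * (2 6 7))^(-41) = (2 11 5 7 6)(3 9)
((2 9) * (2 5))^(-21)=((2 9 5))^(-21)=(9)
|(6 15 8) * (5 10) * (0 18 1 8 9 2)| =|(0 18 1 8 6 15 9 2)(5 10)| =8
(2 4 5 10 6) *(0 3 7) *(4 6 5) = (0 3 7)(2 6)(5 10) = [3, 1, 6, 7, 4, 10, 2, 0, 8, 9, 5]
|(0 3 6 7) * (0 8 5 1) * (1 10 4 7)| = |(0 3 6 1)(4 7 8 5 10)| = 20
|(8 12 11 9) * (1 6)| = 4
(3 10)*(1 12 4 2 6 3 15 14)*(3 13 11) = (1 12 4 2 6 13 11 3 10 15 14) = [0, 12, 6, 10, 2, 5, 13, 7, 8, 9, 15, 3, 4, 11, 1, 14]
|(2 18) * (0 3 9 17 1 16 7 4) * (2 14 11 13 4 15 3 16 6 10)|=|(0 16 7 15 3 9 17 1 6 10 2 18 14 11 13 4)|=16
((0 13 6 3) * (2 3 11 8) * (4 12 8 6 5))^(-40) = (13)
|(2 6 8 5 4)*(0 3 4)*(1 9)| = 14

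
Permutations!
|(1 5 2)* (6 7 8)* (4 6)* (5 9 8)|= |(1 9 8 4 6 7 5 2)|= 8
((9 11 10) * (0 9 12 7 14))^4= ((0 9 11 10 12 7 14))^4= (0 12 9 7 11 14 10)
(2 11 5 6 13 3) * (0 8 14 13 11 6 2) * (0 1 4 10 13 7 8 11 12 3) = (0 11 5 2 6 12 3 1 4 10 13)(7 8 14) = [11, 4, 6, 1, 10, 2, 12, 8, 14, 9, 13, 5, 3, 0, 7]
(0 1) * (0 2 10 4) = (0 1 2 10 4) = [1, 2, 10, 3, 0, 5, 6, 7, 8, 9, 4]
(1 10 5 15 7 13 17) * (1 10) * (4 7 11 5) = [0, 1, 2, 3, 7, 15, 6, 13, 8, 9, 4, 5, 12, 17, 14, 11, 16, 10] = (4 7 13 17 10)(5 15 11)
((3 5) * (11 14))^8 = (14)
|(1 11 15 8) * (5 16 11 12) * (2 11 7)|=|(1 12 5 16 7 2 11 15 8)|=9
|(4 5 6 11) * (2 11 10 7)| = 7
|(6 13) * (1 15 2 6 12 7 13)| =12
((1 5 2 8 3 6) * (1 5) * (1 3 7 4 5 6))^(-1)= ((1 3)(2 8 7 4 5))^(-1)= (1 3)(2 5 4 7 8)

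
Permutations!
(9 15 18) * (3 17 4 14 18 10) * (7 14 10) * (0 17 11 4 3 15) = [17, 1, 2, 11, 10, 5, 6, 14, 8, 0, 15, 4, 12, 13, 18, 7, 16, 3, 9] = (0 17 3 11 4 10 15 7 14 18 9)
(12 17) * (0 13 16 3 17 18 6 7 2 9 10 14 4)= (0 13 16 3 17 12 18 6 7 2 9 10 14 4)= [13, 1, 9, 17, 0, 5, 7, 2, 8, 10, 14, 11, 18, 16, 4, 15, 3, 12, 6]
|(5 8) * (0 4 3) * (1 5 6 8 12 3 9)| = |(0 4 9 1 5 12 3)(6 8)| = 14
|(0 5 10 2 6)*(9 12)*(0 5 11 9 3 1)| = 12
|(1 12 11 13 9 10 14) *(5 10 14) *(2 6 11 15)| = 18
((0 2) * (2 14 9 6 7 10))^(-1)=(0 2 10 7 6 9 14)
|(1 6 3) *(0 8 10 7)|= |(0 8 10 7)(1 6 3)|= 12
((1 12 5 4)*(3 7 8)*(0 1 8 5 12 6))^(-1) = (12)(0 6 1)(3 8 4 5 7)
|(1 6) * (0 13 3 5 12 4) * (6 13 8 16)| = 10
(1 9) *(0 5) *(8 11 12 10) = (0 5)(1 9)(8 11 12 10) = [5, 9, 2, 3, 4, 0, 6, 7, 11, 1, 8, 12, 10]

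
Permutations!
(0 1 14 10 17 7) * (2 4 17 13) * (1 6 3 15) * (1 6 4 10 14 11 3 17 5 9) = (0 4 5 9 1 11 3 15 6 17 7)(2 10 13) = [4, 11, 10, 15, 5, 9, 17, 0, 8, 1, 13, 3, 12, 2, 14, 6, 16, 7]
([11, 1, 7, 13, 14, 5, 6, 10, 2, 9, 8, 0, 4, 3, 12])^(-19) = (0 11)(2 7 10 8)(3 13)(4 12 14)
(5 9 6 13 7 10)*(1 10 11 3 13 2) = (1 10 5 9 6 2)(3 13 7 11) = [0, 10, 1, 13, 4, 9, 2, 11, 8, 6, 5, 3, 12, 7]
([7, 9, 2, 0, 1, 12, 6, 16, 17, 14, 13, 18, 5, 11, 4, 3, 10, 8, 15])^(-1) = (0 3 15 18 11 13 10 16 7)(1 4 14 9)(5 12)(8 17)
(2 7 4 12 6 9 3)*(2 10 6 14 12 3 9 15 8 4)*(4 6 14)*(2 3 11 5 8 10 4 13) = [0, 1, 7, 4, 11, 8, 15, 3, 6, 9, 14, 5, 13, 2, 12, 10] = (2 7 3 4 11 5 8 6 15 10 14 12 13)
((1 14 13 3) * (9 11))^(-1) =((1 14 13 3)(9 11))^(-1) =(1 3 13 14)(9 11)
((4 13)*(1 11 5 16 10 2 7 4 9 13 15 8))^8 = (1 15 7 10 5)(2 16 11 8 4)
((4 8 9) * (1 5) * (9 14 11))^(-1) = ((1 5)(4 8 14 11 9))^(-1) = (1 5)(4 9 11 14 8)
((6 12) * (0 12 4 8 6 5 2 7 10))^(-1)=(0 10 7 2 5 12)(4 6 8)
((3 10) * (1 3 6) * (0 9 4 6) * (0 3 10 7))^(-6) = (0 4 1 3)(6 10 7 9)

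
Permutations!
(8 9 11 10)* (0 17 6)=(0 17 6)(8 9 11 10)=[17, 1, 2, 3, 4, 5, 0, 7, 9, 11, 8, 10, 12, 13, 14, 15, 16, 6]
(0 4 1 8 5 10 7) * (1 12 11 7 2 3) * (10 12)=(0 4 10 2 3 1 8 5 12 11 7)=[4, 8, 3, 1, 10, 12, 6, 0, 5, 9, 2, 7, 11]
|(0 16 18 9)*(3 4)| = |(0 16 18 9)(3 4)| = 4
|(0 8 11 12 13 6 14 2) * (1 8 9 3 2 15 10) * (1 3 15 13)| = 12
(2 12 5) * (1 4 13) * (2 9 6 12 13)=(1 4 2 13)(5 9 6 12)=[0, 4, 13, 3, 2, 9, 12, 7, 8, 6, 10, 11, 5, 1]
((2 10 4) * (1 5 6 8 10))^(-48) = ((1 5 6 8 10 4 2))^(-48) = (1 5 6 8 10 4 2)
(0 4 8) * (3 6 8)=(0 4 3 6 8)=[4, 1, 2, 6, 3, 5, 8, 7, 0]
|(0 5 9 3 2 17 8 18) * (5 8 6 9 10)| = |(0 8 18)(2 17 6 9 3)(5 10)| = 30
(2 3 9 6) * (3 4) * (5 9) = (2 4 3 5 9 6) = [0, 1, 4, 5, 3, 9, 2, 7, 8, 6]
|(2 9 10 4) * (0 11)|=|(0 11)(2 9 10 4)|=4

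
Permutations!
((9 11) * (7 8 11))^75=((7 8 11 9))^75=(7 9 11 8)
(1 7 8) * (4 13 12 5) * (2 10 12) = (1 7 8)(2 10 12 5 4 13) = [0, 7, 10, 3, 13, 4, 6, 8, 1, 9, 12, 11, 5, 2]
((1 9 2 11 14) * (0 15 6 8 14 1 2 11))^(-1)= (0 2 14 8 6 15)(1 11 9)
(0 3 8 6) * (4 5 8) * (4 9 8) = (0 3 9 8 6)(4 5) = [3, 1, 2, 9, 5, 4, 0, 7, 6, 8]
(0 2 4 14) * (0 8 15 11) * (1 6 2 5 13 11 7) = (0 5 13 11)(1 6 2 4 14 8 15 7) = [5, 6, 4, 3, 14, 13, 2, 1, 15, 9, 10, 0, 12, 11, 8, 7]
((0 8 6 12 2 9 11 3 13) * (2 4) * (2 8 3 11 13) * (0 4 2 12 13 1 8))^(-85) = ((0 3 12 2 9 1 8 6 13 4))^(-85) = (0 1)(2 13)(3 8)(4 9)(6 12)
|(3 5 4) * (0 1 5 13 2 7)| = 8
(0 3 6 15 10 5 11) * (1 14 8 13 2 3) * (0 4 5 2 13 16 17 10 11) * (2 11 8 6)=(0 1 14 6 15 8 16 17 10 11 4 5)(2 3)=[1, 14, 3, 2, 5, 0, 15, 7, 16, 9, 11, 4, 12, 13, 6, 8, 17, 10]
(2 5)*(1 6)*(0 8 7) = (0 8 7)(1 6)(2 5) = [8, 6, 5, 3, 4, 2, 1, 0, 7]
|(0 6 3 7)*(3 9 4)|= 6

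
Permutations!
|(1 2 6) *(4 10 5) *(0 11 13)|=|(0 11 13)(1 2 6)(4 10 5)|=3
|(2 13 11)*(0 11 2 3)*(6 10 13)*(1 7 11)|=20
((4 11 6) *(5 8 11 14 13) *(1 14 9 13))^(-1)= ((1 14)(4 9 13 5 8 11 6))^(-1)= (1 14)(4 6 11 8 5 13 9)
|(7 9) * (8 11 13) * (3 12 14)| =6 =|(3 12 14)(7 9)(8 11 13)|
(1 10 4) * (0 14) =(0 14)(1 10 4) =[14, 10, 2, 3, 1, 5, 6, 7, 8, 9, 4, 11, 12, 13, 0]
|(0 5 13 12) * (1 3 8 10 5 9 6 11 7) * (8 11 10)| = 28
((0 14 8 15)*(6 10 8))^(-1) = (0 15 8 10 6 14)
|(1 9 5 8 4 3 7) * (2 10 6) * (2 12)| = |(1 9 5 8 4 3 7)(2 10 6 12)| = 28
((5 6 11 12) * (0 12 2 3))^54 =(0 2 6 12 3 11 5)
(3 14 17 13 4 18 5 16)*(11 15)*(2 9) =(2 9)(3 14 17 13 4 18 5 16)(11 15) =[0, 1, 9, 14, 18, 16, 6, 7, 8, 2, 10, 15, 12, 4, 17, 11, 3, 13, 5]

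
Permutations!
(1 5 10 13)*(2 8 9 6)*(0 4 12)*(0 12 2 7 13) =(0 4 2 8 9 6 7 13 1 5 10) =[4, 5, 8, 3, 2, 10, 7, 13, 9, 6, 0, 11, 12, 1]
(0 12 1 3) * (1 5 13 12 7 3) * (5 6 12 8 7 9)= [9, 1, 2, 0, 4, 13, 12, 3, 7, 5, 10, 11, 6, 8]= (0 9 5 13 8 7 3)(6 12)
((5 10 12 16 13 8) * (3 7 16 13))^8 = ((3 7 16)(5 10 12 13 8))^8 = (3 16 7)(5 13 10 8 12)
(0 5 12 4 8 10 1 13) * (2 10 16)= (0 5 12 4 8 16 2 10 1 13)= [5, 13, 10, 3, 8, 12, 6, 7, 16, 9, 1, 11, 4, 0, 14, 15, 2]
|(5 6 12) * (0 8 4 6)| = 6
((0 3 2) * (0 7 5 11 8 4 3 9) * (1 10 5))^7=(0 9)(1 2 4 11 10 7 3 8 5)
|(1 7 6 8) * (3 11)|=4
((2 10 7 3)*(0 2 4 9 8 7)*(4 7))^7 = (0 2 10)(3 7)(4 9 8)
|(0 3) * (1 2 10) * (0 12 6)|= 12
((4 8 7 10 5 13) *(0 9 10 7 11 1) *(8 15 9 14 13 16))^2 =((0 14 13 4 15 9 10 5 16 8 11 1))^2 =(0 13 15 10 16 11)(1 14 4 9 5 8)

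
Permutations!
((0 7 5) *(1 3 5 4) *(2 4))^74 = ((0 7 2 4 1 3 5))^74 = (0 1 7 3 2 5 4)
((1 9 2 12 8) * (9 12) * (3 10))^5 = ((1 12 8)(2 9)(3 10))^5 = (1 8 12)(2 9)(3 10)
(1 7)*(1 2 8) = (1 7 2 8) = [0, 7, 8, 3, 4, 5, 6, 2, 1]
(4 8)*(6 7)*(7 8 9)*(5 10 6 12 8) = (4 9 7 12 8)(5 10 6) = [0, 1, 2, 3, 9, 10, 5, 12, 4, 7, 6, 11, 8]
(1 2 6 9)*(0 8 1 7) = (0 8 1 2 6 9 7) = [8, 2, 6, 3, 4, 5, 9, 0, 1, 7]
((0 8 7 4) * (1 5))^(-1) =((0 8 7 4)(1 5))^(-1) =(0 4 7 8)(1 5)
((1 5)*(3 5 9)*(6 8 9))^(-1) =((1 6 8 9 3 5))^(-1) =(1 5 3 9 8 6)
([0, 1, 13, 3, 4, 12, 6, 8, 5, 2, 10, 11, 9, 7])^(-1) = [0, 1, 9, 3, 4, 8, 6, 13, 7, 12, 10, 11, 5, 2]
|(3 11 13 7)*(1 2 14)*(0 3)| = 15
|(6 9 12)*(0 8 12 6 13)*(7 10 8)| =|(0 7 10 8 12 13)(6 9)| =6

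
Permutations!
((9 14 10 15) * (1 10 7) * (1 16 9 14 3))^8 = (16)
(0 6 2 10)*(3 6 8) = [8, 1, 10, 6, 4, 5, 2, 7, 3, 9, 0] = (0 8 3 6 2 10)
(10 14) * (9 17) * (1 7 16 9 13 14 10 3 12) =(1 7 16 9 17 13 14 3 12) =[0, 7, 2, 12, 4, 5, 6, 16, 8, 17, 10, 11, 1, 14, 3, 15, 9, 13]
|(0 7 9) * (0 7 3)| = |(0 3)(7 9)| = 2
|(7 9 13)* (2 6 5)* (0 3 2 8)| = 6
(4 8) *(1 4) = (1 4 8) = [0, 4, 2, 3, 8, 5, 6, 7, 1]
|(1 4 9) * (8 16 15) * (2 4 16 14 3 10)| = |(1 16 15 8 14 3 10 2 4 9)| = 10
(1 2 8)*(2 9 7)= (1 9 7 2 8)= [0, 9, 8, 3, 4, 5, 6, 2, 1, 7]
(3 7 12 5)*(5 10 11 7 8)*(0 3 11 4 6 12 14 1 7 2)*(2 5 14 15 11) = (0 3 8 14 1 7 15 11 5 2)(4 6 12 10) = [3, 7, 0, 8, 6, 2, 12, 15, 14, 9, 4, 5, 10, 13, 1, 11]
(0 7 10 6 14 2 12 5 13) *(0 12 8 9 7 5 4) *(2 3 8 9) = (0 5 13 12 4)(2 9 7 10 6 14 3 8) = [5, 1, 9, 8, 0, 13, 14, 10, 2, 7, 6, 11, 4, 12, 3]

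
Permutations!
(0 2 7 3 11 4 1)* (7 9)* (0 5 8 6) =[2, 5, 9, 11, 1, 8, 0, 3, 6, 7, 10, 4] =(0 2 9 7 3 11 4 1 5 8 6)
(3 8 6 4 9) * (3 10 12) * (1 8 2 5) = (1 8 6 4 9 10 12 3 2 5) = [0, 8, 5, 2, 9, 1, 4, 7, 6, 10, 12, 11, 3]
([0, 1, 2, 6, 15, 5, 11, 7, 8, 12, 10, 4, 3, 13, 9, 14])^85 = (3 14 11 12 15 6 9 4)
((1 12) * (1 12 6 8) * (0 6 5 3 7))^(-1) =(12)(0 7 3 5 1 8 6)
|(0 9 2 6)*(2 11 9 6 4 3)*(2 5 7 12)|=6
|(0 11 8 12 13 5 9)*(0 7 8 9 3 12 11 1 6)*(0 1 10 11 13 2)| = |(0 10 11 9 7 8 13 5 3 12 2)(1 6)| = 22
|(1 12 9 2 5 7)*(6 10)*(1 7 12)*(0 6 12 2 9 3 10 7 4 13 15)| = 6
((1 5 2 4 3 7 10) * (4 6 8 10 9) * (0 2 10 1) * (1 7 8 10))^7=(0 10 6 2)(1 5)(3 7 4 8 9)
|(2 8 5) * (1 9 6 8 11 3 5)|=|(1 9 6 8)(2 11 3 5)|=4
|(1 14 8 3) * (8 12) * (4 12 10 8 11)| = 15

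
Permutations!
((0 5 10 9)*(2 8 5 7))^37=((0 7 2 8 5 10 9))^37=(0 2 5 9 7 8 10)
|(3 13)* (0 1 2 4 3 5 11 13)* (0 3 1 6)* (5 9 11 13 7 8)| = |(0 6)(1 2 4)(5 13 9 11 7 8)| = 6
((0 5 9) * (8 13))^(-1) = (0 9 5)(8 13)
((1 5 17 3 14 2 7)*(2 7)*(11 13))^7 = (1 5 17 3 14 7)(11 13)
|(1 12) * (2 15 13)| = 6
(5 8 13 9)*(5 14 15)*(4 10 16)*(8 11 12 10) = (4 8 13 9 14 15 5 11 12 10 16) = [0, 1, 2, 3, 8, 11, 6, 7, 13, 14, 16, 12, 10, 9, 15, 5, 4]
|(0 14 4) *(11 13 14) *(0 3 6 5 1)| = 9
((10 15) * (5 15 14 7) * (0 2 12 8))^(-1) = ((0 2 12 8)(5 15 10 14 7))^(-1) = (0 8 12 2)(5 7 14 10 15)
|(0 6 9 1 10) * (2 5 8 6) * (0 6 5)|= 4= |(0 2)(1 10 6 9)(5 8)|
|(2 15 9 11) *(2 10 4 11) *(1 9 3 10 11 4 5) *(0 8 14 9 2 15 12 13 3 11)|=|(0 8 14 9 15 11)(1 2 12 13 3 10 5)|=42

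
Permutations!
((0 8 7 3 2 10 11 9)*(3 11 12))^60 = (12)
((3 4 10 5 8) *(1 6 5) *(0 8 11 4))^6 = (11)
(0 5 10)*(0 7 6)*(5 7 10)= (10)(0 7 6)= [7, 1, 2, 3, 4, 5, 0, 6, 8, 9, 10]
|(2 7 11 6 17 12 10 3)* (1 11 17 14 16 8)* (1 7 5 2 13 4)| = 26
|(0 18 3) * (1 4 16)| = 3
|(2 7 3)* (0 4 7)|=|(0 4 7 3 2)|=5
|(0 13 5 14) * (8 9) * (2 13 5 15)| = |(0 5 14)(2 13 15)(8 9)| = 6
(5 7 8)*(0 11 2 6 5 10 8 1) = [11, 0, 6, 3, 4, 7, 5, 1, 10, 9, 8, 2] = (0 11 2 6 5 7 1)(8 10)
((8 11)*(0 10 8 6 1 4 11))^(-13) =(0 8 10)(1 6 11 4)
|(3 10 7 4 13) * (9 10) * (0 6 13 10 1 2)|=|(0 6 13 3 9 1 2)(4 10 7)|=21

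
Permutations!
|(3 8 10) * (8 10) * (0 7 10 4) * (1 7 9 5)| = |(0 9 5 1 7 10 3 4)| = 8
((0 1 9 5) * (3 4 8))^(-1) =((0 1 9 5)(3 4 8))^(-1) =(0 5 9 1)(3 8 4)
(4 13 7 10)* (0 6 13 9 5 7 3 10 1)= (0 6 13 3 10 4 9 5 7 1)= [6, 0, 2, 10, 9, 7, 13, 1, 8, 5, 4, 11, 12, 3]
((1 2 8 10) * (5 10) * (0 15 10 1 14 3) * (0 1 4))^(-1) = (0 4 5 8 2 1 3 14 10 15)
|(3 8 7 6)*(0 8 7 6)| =|(0 8 6 3 7)| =5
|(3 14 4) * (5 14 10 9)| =|(3 10 9 5 14 4)| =6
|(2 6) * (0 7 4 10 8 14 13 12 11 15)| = 10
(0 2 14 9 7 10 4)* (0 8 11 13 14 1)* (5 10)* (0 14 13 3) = (0 2 1 14 9 7 5 10 4 8 11 3) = [2, 14, 1, 0, 8, 10, 6, 5, 11, 7, 4, 3, 12, 13, 9]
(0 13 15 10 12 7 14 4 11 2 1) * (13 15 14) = (0 15 10 12 7 13 14 4 11 2 1) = [15, 0, 1, 3, 11, 5, 6, 13, 8, 9, 12, 2, 7, 14, 4, 10]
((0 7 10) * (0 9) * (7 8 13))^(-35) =(0 8 13 7 10 9)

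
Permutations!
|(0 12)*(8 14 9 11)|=|(0 12)(8 14 9 11)|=4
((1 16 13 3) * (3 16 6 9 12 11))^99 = (1 12)(3 9)(6 11)(13 16) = ((1 6 9 12 11 3)(13 16))^99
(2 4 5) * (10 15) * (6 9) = (2 4 5)(6 9)(10 15) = [0, 1, 4, 3, 5, 2, 9, 7, 8, 6, 15, 11, 12, 13, 14, 10]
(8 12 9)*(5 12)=[0, 1, 2, 3, 4, 12, 6, 7, 5, 8, 10, 11, 9]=(5 12 9 8)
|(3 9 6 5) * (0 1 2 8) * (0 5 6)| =7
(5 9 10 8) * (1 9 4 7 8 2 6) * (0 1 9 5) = (0 1 5 4 7 8)(2 6 9 10) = [1, 5, 6, 3, 7, 4, 9, 8, 0, 10, 2]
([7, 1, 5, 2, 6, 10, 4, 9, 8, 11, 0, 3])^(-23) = [7, 1, 5, 2, 6, 10, 4, 9, 8, 11, 0, 3]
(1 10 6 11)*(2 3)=[0, 10, 3, 2, 4, 5, 11, 7, 8, 9, 6, 1]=(1 10 6 11)(2 3)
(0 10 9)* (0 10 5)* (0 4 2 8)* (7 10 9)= (0 5 4 2 8)(7 10)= [5, 1, 8, 3, 2, 4, 6, 10, 0, 9, 7]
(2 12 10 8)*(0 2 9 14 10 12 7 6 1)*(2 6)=(0 6 1)(2 7)(8 9 14 10)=[6, 0, 7, 3, 4, 5, 1, 2, 9, 14, 8, 11, 12, 13, 10]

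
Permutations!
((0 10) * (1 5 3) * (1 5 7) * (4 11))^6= ((0 10)(1 7)(3 5)(4 11))^6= (11)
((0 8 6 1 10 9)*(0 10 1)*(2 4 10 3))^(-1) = ((0 8 6)(2 4 10 9 3))^(-1) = (0 6 8)(2 3 9 10 4)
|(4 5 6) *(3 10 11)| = |(3 10 11)(4 5 6)| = 3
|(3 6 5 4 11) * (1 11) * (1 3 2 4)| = 7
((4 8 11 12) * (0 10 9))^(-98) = (0 10 9)(4 11)(8 12)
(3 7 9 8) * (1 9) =(1 9 8 3 7) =[0, 9, 2, 7, 4, 5, 6, 1, 3, 8]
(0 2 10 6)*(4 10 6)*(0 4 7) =(0 2 6 4 10 7) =[2, 1, 6, 3, 10, 5, 4, 0, 8, 9, 7]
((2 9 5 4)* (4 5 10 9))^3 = ((2 4)(9 10))^3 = (2 4)(9 10)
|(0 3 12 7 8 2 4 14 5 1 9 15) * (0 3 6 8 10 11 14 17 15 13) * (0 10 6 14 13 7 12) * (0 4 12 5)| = |(0 14)(1 9 7 6 8 2 12 5)(3 4 17 15)(10 11 13)| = 24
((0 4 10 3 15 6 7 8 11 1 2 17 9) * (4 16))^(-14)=(17)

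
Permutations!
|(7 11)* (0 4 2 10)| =4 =|(0 4 2 10)(7 11)|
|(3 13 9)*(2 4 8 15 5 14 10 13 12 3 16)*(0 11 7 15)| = 26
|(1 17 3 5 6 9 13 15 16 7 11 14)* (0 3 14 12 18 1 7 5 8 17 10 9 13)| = |(0 3 8 17 14 7 11 12 18 1 10 9)(5 6 13 15 16)| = 60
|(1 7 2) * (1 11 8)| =|(1 7 2 11 8)| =5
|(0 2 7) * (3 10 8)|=|(0 2 7)(3 10 8)|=3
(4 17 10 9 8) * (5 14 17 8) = (4 8)(5 14 17 10 9) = [0, 1, 2, 3, 8, 14, 6, 7, 4, 5, 9, 11, 12, 13, 17, 15, 16, 10]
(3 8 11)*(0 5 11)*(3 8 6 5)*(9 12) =(0 3 6 5 11 8)(9 12) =[3, 1, 2, 6, 4, 11, 5, 7, 0, 12, 10, 8, 9]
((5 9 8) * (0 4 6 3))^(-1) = (0 3 6 4)(5 8 9) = ((0 4 6 3)(5 9 8))^(-1)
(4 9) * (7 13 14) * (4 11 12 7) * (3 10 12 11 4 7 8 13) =(3 10 12 8 13 14 7)(4 9) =[0, 1, 2, 10, 9, 5, 6, 3, 13, 4, 12, 11, 8, 14, 7]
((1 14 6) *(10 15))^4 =(15)(1 14 6)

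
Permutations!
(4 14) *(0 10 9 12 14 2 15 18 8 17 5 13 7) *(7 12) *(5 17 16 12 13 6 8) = [10, 1, 15, 3, 2, 6, 8, 0, 16, 7, 9, 11, 14, 13, 4, 18, 12, 17, 5] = (0 10 9 7)(2 15 18 5 6 8 16 12 14 4)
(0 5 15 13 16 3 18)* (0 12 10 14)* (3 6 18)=(0 5 15 13 16 6 18 12 10 14)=[5, 1, 2, 3, 4, 15, 18, 7, 8, 9, 14, 11, 10, 16, 0, 13, 6, 17, 12]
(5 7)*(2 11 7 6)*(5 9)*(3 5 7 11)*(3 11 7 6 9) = (2 11 7 3 5 9 6) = [0, 1, 11, 5, 4, 9, 2, 3, 8, 6, 10, 7]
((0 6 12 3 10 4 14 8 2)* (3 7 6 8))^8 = (14)(0 2 8)(6 7 12) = ((0 8 2)(3 10 4 14)(6 12 7))^8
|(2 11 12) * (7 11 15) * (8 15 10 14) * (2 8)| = |(2 10 14)(7 11 12 8 15)| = 15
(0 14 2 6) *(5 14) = (0 5 14 2 6) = [5, 1, 6, 3, 4, 14, 0, 7, 8, 9, 10, 11, 12, 13, 2]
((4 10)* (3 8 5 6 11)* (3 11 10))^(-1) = ((11)(3 8 5 6 10 4))^(-1) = (11)(3 4 10 6 5 8)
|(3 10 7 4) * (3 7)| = 2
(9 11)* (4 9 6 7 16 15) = [0, 1, 2, 3, 9, 5, 7, 16, 8, 11, 10, 6, 12, 13, 14, 4, 15] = (4 9 11 6 7 16 15)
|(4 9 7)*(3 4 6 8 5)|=7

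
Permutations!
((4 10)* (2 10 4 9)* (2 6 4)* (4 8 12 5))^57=(2 10 9 6 8 12 5 4)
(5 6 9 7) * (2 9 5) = [0, 1, 9, 3, 4, 6, 5, 2, 8, 7] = (2 9 7)(5 6)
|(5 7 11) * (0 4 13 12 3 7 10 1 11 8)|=|(0 4 13 12 3 7 8)(1 11 5 10)|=28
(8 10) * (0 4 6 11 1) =[4, 0, 2, 3, 6, 5, 11, 7, 10, 9, 8, 1] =(0 4 6 11 1)(8 10)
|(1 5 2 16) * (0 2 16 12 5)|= |(0 2 12 5 16 1)|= 6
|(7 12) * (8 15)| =2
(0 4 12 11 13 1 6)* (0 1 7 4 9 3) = (0 9 3)(1 6)(4 12 11 13 7) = [9, 6, 2, 0, 12, 5, 1, 4, 8, 3, 10, 13, 11, 7]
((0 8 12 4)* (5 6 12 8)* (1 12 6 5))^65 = (0 1 12 4)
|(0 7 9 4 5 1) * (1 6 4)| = 12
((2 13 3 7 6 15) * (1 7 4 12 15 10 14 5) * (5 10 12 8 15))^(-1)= ((1 7 6 12 5)(2 13 3 4 8 15)(10 14))^(-1)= (1 5 12 6 7)(2 15 8 4 3 13)(10 14)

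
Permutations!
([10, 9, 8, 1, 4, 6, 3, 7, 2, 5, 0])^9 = [10, 3, 8, 6, 4, 9, 5, 7, 2, 1, 0]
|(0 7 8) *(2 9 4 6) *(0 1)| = |(0 7 8 1)(2 9 4 6)| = 4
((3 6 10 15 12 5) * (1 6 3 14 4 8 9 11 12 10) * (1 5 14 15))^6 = (1 6 5 15 10)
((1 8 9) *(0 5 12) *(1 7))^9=((0 5 12)(1 8 9 7))^9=(12)(1 8 9 7)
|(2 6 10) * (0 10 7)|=5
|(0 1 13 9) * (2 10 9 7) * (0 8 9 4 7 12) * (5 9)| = 12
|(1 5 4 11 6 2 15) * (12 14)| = 14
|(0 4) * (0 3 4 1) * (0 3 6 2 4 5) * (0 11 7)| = |(0 1 3 5 11 7)(2 4 6)| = 6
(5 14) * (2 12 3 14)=[0, 1, 12, 14, 4, 2, 6, 7, 8, 9, 10, 11, 3, 13, 5]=(2 12 3 14 5)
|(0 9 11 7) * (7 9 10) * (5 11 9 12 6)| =12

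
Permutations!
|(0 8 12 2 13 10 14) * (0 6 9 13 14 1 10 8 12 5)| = 18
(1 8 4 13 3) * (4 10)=(1 8 10 4 13 3)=[0, 8, 2, 1, 13, 5, 6, 7, 10, 9, 4, 11, 12, 3]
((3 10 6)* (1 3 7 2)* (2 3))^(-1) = (1 2)(3 7 6 10)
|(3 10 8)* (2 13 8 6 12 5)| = |(2 13 8 3 10 6 12 5)| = 8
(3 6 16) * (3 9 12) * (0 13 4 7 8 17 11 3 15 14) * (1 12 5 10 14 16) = [13, 12, 2, 6, 7, 10, 1, 8, 17, 5, 14, 3, 15, 4, 0, 16, 9, 11] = (0 13 4 7 8 17 11 3 6 1 12 15 16 9 5 10 14)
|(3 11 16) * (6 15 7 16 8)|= 7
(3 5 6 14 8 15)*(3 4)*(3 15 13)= (3 5 6 14 8 13)(4 15)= [0, 1, 2, 5, 15, 6, 14, 7, 13, 9, 10, 11, 12, 3, 8, 4]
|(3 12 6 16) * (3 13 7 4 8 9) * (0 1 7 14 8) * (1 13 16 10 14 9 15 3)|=42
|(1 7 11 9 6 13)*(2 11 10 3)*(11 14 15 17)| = 12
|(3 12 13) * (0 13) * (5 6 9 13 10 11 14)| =10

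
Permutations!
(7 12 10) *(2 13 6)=[0, 1, 13, 3, 4, 5, 2, 12, 8, 9, 7, 11, 10, 6]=(2 13 6)(7 12 10)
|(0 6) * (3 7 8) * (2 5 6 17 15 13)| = 21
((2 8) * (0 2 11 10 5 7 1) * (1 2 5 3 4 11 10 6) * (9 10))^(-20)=(0 8 4)(1 2 3)(5 9 11)(6 7 10)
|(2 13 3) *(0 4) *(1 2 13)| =|(0 4)(1 2)(3 13)| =2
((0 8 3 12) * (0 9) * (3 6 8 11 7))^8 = ((0 11 7 3 12 9)(6 8))^8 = (0 7 12)(3 9 11)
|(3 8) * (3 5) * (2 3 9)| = |(2 3 8 5 9)| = 5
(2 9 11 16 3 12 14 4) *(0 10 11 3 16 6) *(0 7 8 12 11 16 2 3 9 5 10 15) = (0 15)(2 5 10 16)(3 11 6 7 8 12 14 4) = [15, 1, 5, 11, 3, 10, 7, 8, 12, 9, 16, 6, 14, 13, 4, 0, 2]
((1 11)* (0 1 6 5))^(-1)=(0 5 6 11 1)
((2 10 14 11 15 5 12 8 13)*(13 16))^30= (16)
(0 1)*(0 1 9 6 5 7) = [9, 1, 2, 3, 4, 7, 5, 0, 8, 6] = (0 9 6 5 7)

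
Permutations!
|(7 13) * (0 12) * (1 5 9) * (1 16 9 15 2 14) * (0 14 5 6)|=|(0 12 14 1 6)(2 5 15)(7 13)(9 16)|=30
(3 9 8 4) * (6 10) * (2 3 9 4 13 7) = [0, 1, 3, 4, 9, 5, 10, 2, 13, 8, 6, 11, 12, 7] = (2 3 4 9 8 13 7)(6 10)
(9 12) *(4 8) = (4 8)(9 12) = [0, 1, 2, 3, 8, 5, 6, 7, 4, 12, 10, 11, 9]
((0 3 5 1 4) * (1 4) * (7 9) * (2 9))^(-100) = (2 7 9)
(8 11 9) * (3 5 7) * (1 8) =(1 8 11 9)(3 5 7) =[0, 8, 2, 5, 4, 7, 6, 3, 11, 1, 10, 9]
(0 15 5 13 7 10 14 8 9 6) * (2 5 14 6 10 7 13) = [15, 1, 5, 3, 4, 2, 0, 7, 9, 10, 6, 11, 12, 13, 8, 14] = (0 15 14 8 9 10 6)(2 5)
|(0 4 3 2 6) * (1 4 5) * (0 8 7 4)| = |(0 5 1)(2 6 8 7 4 3)| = 6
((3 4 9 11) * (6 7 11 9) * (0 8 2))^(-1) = (0 2 8)(3 11 7 6 4)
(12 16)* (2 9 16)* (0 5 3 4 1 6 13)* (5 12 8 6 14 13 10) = (0 12 2 9 16 8 6 10 5 3 4 1 14 13) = [12, 14, 9, 4, 1, 3, 10, 7, 6, 16, 5, 11, 2, 0, 13, 15, 8]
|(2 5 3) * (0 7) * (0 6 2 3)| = |(0 7 6 2 5)| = 5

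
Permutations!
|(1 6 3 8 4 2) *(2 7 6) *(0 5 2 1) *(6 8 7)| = |(0 5 2)(3 7 8 4 6)| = 15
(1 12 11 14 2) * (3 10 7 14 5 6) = [0, 12, 1, 10, 4, 6, 3, 14, 8, 9, 7, 5, 11, 13, 2] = (1 12 11 5 6 3 10 7 14 2)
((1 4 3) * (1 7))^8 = (7)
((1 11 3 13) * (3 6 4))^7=(1 11 6 4 3 13)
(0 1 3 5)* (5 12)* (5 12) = (12)(0 1 3 5) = [1, 3, 2, 5, 4, 0, 6, 7, 8, 9, 10, 11, 12]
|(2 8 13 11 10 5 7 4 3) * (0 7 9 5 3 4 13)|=|(0 7 13 11 10 3 2 8)(5 9)|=8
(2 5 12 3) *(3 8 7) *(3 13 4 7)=[0, 1, 5, 2, 7, 12, 6, 13, 3, 9, 10, 11, 8, 4]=(2 5 12 8 3)(4 7 13)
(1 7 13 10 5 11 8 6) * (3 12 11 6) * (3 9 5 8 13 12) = (1 7 12 11 13 10 8 9 5 6) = [0, 7, 2, 3, 4, 6, 1, 12, 9, 5, 8, 13, 11, 10]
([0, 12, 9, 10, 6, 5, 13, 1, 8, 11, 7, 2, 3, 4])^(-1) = [0, 7, 11, 12, 13, 5, 4, 10, 8, 2, 3, 9, 1, 6]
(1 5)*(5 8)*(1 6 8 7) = [0, 7, 2, 3, 4, 6, 8, 1, 5] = (1 7)(5 6 8)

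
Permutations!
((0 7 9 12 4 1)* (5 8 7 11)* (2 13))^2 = (13)(0 5 7 12 1 11 8 9 4)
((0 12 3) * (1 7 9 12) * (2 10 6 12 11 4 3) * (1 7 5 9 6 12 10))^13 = (0 7 6 10 12 2 1 5 9 11 4 3)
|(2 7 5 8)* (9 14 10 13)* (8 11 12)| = |(2 7 5 11 12 8)(9 14 10 13)| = 12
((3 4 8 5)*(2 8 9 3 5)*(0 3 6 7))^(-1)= ((0 3 4 9 6 7)(2 8))^(-1)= (0 7 6 9 4 3)(2 8)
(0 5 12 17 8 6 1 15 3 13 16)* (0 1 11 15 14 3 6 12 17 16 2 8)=(0 5 17)(1 14 3 13 2 8 12 16)(6 11 15)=[5, 14, 8, 13, 4, 17, 11, 7, 12, 9, 10, 15, 16, 2, 3, 6, 1, 0]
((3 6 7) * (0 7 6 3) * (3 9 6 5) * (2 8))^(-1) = (0 7)(2 8)(3 5 6 9)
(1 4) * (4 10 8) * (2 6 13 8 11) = (1 10 11 2 6 13 8 4) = [0, 10, 6, 3, 1, 5, 13, 7, 4, 9, 11, 2, 12, 8]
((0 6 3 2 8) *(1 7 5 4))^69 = ((0 6 3 2 8)(1 7 5 4))^69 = (0 8 2 3 6)(1 7 5 4)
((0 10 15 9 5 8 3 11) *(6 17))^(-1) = ((0 10 15 9 5 8 3 11)(6 17))^(-1) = (0 11 3 8 5 9 15 10)(6 17)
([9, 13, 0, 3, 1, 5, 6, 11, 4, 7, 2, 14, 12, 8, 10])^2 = [7, 8, 9, 3, 13, 5, 6, 14, 1, 11, 0, 10, 12, 4, 2]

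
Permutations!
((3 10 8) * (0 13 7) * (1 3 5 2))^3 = ((0 13 7)(1 3 10 8 5 2))^3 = (13)(1 8)(2 10)(3 5)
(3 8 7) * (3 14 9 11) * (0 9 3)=[9, 1, 2, 8, 4, 5, 6, 14, 7, 11, 10, 0, 12, 13, 3]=(0 9 11)(3 8 7 14)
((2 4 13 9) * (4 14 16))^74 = ((2 14 16 4 13 9))^74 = (2 16 13)(4 9 14)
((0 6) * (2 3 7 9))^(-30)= (2 7)(3 9)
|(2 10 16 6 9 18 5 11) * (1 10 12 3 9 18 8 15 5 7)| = 24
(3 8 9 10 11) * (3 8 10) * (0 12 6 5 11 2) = (0 12 6 5 11 8 9 3 10 2) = [12, 1, 0, 10, 4, 11, 5, 7, 9, 3, 2, 8, 6]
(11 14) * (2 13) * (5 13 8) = (2 8 5 13)(11 14) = [0, 1, 8, 3, 4, 13, 6, 7, 5, 9, 10, 14, 12, 2, 11]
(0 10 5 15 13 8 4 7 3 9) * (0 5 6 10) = (3 9 5 15 13 8 4 7)(6 10) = [0, 1, 2, 9, 7, 15, 10, 3, 4, 5, 6, 11, 12, 8, 14, 13]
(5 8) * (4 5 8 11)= (4 5 11)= [0, 1, 2, 3, 5, 11, 6, 7, 8, 9, 10, 4]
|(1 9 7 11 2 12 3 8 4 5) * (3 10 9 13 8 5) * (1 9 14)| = |(1 13 8 4 3 5 9 7 11 2 12 10 14)| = 13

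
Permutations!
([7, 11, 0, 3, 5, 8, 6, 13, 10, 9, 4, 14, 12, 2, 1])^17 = [7, 14, 0, 3, 5, 8, 6, 13, 10, 9, 4, 1, 12, 2, 11]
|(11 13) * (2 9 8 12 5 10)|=|(2 9 8 12 5 10)(11 13)|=6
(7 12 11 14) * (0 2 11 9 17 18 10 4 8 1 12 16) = [2, 12, 11, 3, 8, 5, 6, 16, 1, 17, 4, 14, 9, 13, 7, 15, 0, 18, 10] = (0 2 11 14 7 16)(1 12 9 17 18 10 4 8)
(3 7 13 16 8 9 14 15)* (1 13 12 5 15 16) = (1 13)(3 7 12 5 15)(8 9 14 16) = [0, 13, 2, 7, 4, 15, 6, 12, 9, 14, 10, 11, 5, 1, 16, 3, 8]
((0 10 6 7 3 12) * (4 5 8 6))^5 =(0 6 10 7 4 3 5 12 8)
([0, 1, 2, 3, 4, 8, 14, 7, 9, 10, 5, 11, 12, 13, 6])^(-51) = (5 8 9 10)(6 14)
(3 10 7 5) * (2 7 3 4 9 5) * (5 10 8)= (2 7)(3 8 5 4 9 10)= [0, 1, 7, 8, 9, 4, 6, 2, 5, 10, 3]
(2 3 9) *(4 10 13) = (2 3 9)(4 10 13) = [0, 1, 3, 9, 10, 5, 6, 7, 8, 2, 13, 11, 12, 4]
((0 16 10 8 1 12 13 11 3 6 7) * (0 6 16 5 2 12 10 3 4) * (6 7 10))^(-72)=((0 5 2 12 13 11 4)(1 6 10 8)(3 16))^(-72)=(16)(0 11 12 5 4 13 2)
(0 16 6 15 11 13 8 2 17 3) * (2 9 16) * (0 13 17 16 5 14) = (0 2 16 6 15 11 17 3 13 8 9 5 14) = [2, 1, 16, 13, 4, 14, 15, 7, 9, 5, 10, 17, 12, 8, 0, 11, 6, 3]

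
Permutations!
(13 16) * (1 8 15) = (1 8 15)(13 16) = [0, 8, 2, 3, 4, 5, 6, 7, 15, 9, 10, 11, 12, 16, 14, 1, 13]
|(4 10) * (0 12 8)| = 6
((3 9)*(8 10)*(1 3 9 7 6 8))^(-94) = ((1 3 7 6 8 10))^(-94) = (1 7 8)(3 6 10)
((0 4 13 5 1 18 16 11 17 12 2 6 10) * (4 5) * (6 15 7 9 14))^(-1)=((0 5 1 18 16 11 17 12 2 15 7 9 14 6 10)(4 13))^(-1)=(0 10 6 14 9 7 15 2 12 17 11 16 18 1 5)(4 13)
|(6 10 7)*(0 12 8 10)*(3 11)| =6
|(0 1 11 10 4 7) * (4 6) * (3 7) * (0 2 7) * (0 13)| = 8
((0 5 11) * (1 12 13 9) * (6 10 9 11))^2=(0 6 9 12 11 5 10 1 13)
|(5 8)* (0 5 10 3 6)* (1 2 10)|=|(0 5 8 1 2 10 3 6)|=8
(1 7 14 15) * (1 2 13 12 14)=[0, 7, 13, 3, 4, 5, 6, 1, 8, 9, 10, 11, 14, 12, 15, 2]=(1 7)(2 13 12 14 15)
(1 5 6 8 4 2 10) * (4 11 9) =(1 5 6 8 11 9 4 2 10) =[0, 5, 10, 3, 2, 6, 8, 7, 11, 4, 1, 9]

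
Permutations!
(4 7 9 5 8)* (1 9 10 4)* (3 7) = (1 9 5 8)(3 7 10 4) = [0, 9, 2, 7, 3, 8, 6, 10, 1, 5, 4]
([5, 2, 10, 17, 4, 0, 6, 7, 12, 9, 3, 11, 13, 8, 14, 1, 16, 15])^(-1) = (0 5)(1 15 17 3 10 2)(8 13 12)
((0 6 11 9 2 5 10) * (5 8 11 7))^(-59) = ((0 6 7 5 10)(2 8 11 9))^(-59) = (0 6 7 5 10)(2 8 11 9)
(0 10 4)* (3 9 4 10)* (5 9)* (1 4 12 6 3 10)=(0 10 1 4)(3 5 9 12 6)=[10, 4, 2, 5, 0, 9, 3, 7, 8, 12, 1, 11, 6]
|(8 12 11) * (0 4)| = 6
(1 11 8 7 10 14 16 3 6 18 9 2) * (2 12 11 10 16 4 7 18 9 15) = (1 10 14 4 7 16 3 6 9 12 11 8 18 15 2) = [0, 10, 1, 6, 7, 5, 9, 16, 18, 12, 14, 8, 11, 13, 4, 2, 3, 17, 15]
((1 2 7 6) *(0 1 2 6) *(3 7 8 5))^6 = (0 3 8 6)(1 7 5 2)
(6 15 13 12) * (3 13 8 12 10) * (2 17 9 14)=(2 17 9 14)(3 13 10)(6 15 8 12)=[0, 1, 17, 13, 4, 5, 15, 7, 12, 14, 3, 11, 6, 10, 2, 8, 16, 9]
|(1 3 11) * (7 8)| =6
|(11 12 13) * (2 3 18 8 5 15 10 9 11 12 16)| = |(2 3 18 8 5 15 10 9 11 16)(12 13)| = 10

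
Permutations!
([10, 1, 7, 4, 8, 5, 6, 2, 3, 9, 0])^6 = (10)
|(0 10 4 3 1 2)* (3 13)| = |(0 10 4 13 3 1 2)| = 7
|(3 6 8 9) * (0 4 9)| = |(0 4 9 3 6 8)| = 6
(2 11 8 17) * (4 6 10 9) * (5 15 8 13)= (2 11 13 5 15 8 17)(4 6 10 9)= [0, 1, 11, 3, 6, 15, 10, 7, 17, 4, 9, 13, 12, 5, 14, 8, 16, 2]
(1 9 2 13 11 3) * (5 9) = (1 5 9 2 13 11 3) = [0, 5, 13, 1, 4, 9, 6, 7, 8, 2, 10, 3, 12, 11]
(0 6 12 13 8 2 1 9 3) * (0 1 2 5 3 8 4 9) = (0 6 12 13 4 9 8 5 3 1) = [6, 0, 2, 1, 9, 3, 12, 7, 5, 8, 10, 11, 13, 4]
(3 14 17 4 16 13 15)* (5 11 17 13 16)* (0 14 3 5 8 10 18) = [14, 1, 2, 3, 8, 11, 6, 7, 10, 9, 18, 17, 12, 15, 13, 5, 16, 4, 0] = (0 14 13 15 5 11 17 4 8 10 18)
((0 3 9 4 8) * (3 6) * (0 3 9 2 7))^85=(0 3 9 7 8 6 2 4)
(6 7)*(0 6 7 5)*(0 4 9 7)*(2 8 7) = (0 6 5 4 9 2 8 7) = [6, 1, 8, 3, 9, 4, 5, 0, 7, 2]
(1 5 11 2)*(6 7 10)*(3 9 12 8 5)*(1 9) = (1 3)(2 9 12 8 5 11)(6 7 10) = [0, 3, 9, 1, 4, 11, 7, 10, 5, 12, 6, 2, 8]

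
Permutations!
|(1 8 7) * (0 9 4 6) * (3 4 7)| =|(0 9 7 1 8 3 4 6)| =8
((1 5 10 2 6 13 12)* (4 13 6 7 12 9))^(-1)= (1 12 7 2 10 5)(4 9 13)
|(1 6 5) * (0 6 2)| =5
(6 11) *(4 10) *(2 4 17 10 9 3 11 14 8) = (2 4 9 3 11 6 14 8)(10 17) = [0, 1, 4, 11, 9, 5, 14, 7, 2, 3, 17, 6, 12, 13, 8, 15, 16, 10]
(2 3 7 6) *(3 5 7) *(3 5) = (2 3 5 7 6) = [0, 1, 3, 5, 4, 7, 2, 6]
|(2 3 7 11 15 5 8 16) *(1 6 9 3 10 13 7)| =|(1 6 9 3)(2 10 13 7 11 15 5 8 16)| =36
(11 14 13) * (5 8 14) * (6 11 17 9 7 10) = [0, 1, 2, 3, 4, 8, 11, 10, 14, 7, 6, 5, 12, 17, 13, 15, 16, 9] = (5 8 14 13 17 9 7 10 6 11)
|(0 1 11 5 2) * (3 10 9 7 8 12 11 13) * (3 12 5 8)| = 8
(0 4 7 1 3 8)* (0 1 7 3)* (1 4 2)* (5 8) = [2, 0, 1, 5, 3, 8, 6, 7, 4] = (0 2 1)(3 5 8 4)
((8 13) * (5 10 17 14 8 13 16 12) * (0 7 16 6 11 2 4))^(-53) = (0 4 2 11 6 8 14 17 10 5 12 16 7)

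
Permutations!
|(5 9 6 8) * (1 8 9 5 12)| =6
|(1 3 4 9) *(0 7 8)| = |(0 7 8)(1 3 4 9)| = 12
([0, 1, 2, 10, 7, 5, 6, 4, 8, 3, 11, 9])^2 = (3 11)(9 10)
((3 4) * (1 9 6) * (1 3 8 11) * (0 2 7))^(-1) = (0 7 2)(1 11 8 4 3 6 9)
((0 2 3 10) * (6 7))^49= (0 2 3 10)(6 7)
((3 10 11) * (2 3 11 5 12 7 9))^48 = (2 9 7 12 5 10 3)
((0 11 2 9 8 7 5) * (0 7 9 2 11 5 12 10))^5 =((0 5 7 12 10)(8 9))^5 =(12)(8 9)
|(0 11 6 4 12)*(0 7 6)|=|(0 11)(4 12 7 6)|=4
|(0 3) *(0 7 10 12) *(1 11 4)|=15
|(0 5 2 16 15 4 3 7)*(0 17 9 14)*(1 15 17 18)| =|(0 5 2 16 17 9 14)(1 15 4 3 7 18)| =42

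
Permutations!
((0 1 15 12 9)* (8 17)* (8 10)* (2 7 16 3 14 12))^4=(0 7 12 15 3)(1 16 9 2 14)(8 17 10)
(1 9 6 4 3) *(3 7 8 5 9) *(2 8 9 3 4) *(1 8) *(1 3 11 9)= (1 4 7)(2 3 8 5 11 9 6)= [0, 4, 3, 8, 7, 11, 2, 1, 5, 6, 10, 9]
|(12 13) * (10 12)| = |(10 12 13)| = 3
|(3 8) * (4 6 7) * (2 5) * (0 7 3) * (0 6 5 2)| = 12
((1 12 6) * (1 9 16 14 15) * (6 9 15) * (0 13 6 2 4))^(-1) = (0 4 2 14 16 9 12 1 15 6 13)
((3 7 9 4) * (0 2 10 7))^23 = ((0 2 10 7 9 4 3))^23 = (0 10 9 3 2 7 4)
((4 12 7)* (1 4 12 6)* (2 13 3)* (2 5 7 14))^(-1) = ((1 4 6)(2 13 3 5 7 12 14))^(-1) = (1 6 4)(2 14 12 7 5 3 13)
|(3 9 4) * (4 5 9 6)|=6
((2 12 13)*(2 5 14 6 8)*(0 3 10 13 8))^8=((0 3 10 13 5 14 6)(2 12 8))^8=(0 3 10 13 5 14 6)(2 8 12)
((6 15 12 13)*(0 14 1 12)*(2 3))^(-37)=(0 6 12 14 15 13 1)(2 3)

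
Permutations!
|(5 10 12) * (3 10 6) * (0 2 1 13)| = 20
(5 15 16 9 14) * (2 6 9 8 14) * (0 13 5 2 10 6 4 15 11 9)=(0 13 5 11 9 10 6)(2 4 15 16 8 14)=[13, 1, 4, 3, 15, 11, 0, 7, 14, 10, 6, 9, 12, 5, 2, 16, 8]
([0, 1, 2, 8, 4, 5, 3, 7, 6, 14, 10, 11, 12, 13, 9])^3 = [0, 1, 2, 3, 4, 5, 6, 7, 8, 14, 10, 11, 12, 13, 9]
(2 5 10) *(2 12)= [0, 1, 5, 3, 4, 10, 6, 7, 8, 9, 12, 11, 2]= (2 5 10 12)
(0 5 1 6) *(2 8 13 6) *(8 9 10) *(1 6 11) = (0 5 6)(1 2 9 10 8 13 11) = [5, 2, 9, 3, 4, 6, 0, 7, 13, 10, 8, 1, 12, 11]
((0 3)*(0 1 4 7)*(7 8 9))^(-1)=((0 3 1 4 8 9 7))^(-1)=(0 7 9 8 4 1 3)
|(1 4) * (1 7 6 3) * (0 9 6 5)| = 8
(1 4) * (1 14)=[0, 4, 2, 3, 14, 5, 6, 7, 8, 9, 10, 11, 12, 13, 1]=(1 4 14)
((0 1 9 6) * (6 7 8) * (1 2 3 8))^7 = (0 3 6 2 8)(1 9 7)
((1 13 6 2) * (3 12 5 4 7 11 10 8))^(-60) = ((1 13 6 2)(3 12 5 4 7 11 10 8))^(-60) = (13)(3 7)(4 8)(5 10)(11 12)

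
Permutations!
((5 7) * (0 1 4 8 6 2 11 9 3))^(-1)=(0 3 9 11 2 6 8 4 1)(5 7)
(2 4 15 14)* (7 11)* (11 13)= [0, 1, 4, 3, 15, 5, 6, 13, 8, 9, 10, 7, 12, 11, 2, 14]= (2 4 15 14)(7 13 11)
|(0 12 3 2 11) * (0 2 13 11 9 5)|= 8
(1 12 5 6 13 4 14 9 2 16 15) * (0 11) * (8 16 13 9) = [11, 12, 13, 3, 14, 6, 9, 7, 16, 2, 10, 0, 5, 4, 8, 1, 15] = (0 11)(1 12 5 6 9 2 13 4 14 8 16 15)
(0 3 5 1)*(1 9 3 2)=(0 2 1)(3 5 9)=[2, 0, 1, 5, 4, 9, 6, 7, 8, 3]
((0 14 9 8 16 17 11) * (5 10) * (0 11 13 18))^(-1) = ((0 14 9 8 16 17 13 18)(5 10))^(-1) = (0 18 13 17 16 8 9 14)(5 10)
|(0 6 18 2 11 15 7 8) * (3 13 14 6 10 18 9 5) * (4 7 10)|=60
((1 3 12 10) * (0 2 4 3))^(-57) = (0 1 10 12 3 4 2)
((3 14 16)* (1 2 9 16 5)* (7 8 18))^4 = ((1 2 9 16 3 14 5)(7 8 18))^4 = (1 3 2 14 9 5 16)(7 8 18)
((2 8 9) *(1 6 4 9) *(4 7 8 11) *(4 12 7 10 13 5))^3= ((1 6 10 13 5 4 9 2 11 12 7 8))^3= (1 13 9 12)(2 7 6 5)(4 11 8 10)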